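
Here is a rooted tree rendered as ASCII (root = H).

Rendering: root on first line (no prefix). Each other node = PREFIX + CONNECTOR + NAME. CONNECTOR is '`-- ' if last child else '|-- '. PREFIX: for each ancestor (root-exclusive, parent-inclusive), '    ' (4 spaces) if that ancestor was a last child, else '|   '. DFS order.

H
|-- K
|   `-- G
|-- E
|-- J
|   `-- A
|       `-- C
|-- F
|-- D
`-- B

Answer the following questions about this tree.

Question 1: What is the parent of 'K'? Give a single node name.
Scan adjacency: K appears as child of H

Answer: H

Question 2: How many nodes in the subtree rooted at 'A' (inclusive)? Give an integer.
Answer: 2

Derivation:
Subtree rooted at A contains: A, C
Count = 2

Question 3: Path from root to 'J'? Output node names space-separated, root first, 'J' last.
Walk down from root: H -> J

Answer: H J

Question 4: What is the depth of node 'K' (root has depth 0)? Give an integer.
Answer: 1

Derivation:
Path from root to K: H -> K
Depth = number of edges = 1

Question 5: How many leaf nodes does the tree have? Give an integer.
Answer: 6

Derivation:
Leaves (nodes with no children): B, C, D, E, F, G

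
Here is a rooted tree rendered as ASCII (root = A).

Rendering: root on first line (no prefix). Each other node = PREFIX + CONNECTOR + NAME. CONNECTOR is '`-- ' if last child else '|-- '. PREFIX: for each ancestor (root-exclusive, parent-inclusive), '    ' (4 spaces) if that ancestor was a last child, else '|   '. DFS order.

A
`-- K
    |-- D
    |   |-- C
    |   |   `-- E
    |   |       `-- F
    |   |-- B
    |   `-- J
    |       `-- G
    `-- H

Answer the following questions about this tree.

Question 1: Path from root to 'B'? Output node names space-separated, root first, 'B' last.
Walk down from root: A -> K -> D -> B

Answer: A K D B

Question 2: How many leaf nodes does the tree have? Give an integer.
Leaves (nodes with no children): B, F, G, H

Answer: 4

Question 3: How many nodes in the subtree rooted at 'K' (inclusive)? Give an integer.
Subtree rooted at K contains: B, C, D, E, F, G, H, J, K
Count = 9

Answer: 9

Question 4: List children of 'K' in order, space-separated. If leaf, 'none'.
Node K's children (from adjacency): D, H

Answer: D H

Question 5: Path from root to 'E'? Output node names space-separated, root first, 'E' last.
Walk down from root: A -> K -> D -> C -> E

Answer: A K D C E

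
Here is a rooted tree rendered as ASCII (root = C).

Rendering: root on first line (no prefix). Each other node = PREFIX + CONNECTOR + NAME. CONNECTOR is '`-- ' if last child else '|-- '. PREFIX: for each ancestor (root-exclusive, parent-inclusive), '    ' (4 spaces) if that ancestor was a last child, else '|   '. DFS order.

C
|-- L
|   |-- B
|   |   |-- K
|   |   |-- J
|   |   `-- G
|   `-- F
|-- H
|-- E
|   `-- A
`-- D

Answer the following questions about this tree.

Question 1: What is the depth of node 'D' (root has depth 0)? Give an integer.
Answer: 1

Derivation:
Path from root to D: C -> D
Depth = number of edges = 1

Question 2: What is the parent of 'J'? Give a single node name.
Answer: B

Derivation:
Scan adjacency: J appears as child of B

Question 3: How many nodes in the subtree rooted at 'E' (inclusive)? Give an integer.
Subtree rooted at E contains: A, E
Count = 2

Answer: 2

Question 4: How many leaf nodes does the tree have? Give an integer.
Leaves (nodes with no children): A, D, F, G, H, J, K

Answer: 7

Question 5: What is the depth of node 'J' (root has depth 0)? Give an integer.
Path from root to J: C -> L -> B -> J
Depth = number of edges = 3

Answer: 3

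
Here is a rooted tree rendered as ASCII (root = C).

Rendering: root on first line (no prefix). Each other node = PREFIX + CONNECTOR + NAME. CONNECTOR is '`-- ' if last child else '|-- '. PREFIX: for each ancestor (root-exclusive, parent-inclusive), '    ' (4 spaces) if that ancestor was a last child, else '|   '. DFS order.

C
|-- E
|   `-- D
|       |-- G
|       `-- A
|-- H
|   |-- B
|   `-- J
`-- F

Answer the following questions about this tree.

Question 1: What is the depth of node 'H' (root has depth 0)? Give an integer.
Path from root to H: C -> H
Depth = number of edges = 1

Answer: 1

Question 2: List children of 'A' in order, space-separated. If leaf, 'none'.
Answer: none

Derivation:
Node A's children (from adjacency): (leaf)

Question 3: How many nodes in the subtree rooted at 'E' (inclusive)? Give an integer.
Subtree rooted at E contains: A, D, E, G
Count = 4

Answer: 4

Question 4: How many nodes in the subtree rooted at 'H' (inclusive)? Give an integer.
Subtree rooted at H contains: B, H, J
Count = 3

Answer: 3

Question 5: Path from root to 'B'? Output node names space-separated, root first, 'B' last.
Walk down from root: C -> H -> B

Answer: C H B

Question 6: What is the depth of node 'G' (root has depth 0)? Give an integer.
Answer: 3

Derivation:
Path from root to G: C -> E -> D -> G
Depth = number of edges = 3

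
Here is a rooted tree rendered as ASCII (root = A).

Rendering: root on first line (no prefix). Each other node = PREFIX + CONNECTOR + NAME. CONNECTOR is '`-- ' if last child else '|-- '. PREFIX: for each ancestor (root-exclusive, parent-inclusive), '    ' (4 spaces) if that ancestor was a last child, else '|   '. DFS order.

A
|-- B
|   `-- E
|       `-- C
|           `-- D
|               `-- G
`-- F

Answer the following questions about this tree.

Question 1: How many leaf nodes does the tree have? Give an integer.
Answer: 2

Derivation:
Leaves (nodes with no children): F, G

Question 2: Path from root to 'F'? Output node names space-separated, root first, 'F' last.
Answer: A F

Derivation:
Walk down from root: A -> F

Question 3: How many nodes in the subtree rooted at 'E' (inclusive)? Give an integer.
Subtree rooted at E contains: C, D, E, G
Count = 4

Answer: 4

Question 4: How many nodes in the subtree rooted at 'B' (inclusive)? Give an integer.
Answer: 5

Derivation:
Subtree rooted at B contains: B, C, D, E, G
Count = 5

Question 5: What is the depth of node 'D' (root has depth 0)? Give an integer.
Answer: 4

Derivation:
Path from root to D: A -> B -> E -> C -> D
Depth = number of edges = 4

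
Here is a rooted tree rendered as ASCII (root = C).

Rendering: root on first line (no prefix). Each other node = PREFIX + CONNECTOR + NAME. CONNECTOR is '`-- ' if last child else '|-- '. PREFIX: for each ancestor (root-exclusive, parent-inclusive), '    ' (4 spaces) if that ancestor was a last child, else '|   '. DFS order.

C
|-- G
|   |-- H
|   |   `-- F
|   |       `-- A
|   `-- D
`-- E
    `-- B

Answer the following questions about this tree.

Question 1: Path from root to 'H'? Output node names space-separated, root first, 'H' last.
Answer: C G H

Derivation:
Walk down from root: C -> G -> H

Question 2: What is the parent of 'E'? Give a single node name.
Scan adjacency: E appears as child of C

Answer: C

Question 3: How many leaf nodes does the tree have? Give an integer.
Leaves (nodes with no children): A, B, D

Answer: 3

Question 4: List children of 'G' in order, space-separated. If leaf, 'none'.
Answer: H D

Derivation:
Node G's children (from adjacency): H, D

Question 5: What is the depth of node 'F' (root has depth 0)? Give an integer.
Answer: 3

Derivation:
Path from root to F: C -> G -> H -> F
Depth = number of edges = 3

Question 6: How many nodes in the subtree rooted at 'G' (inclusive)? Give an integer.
Subtree rooted at G contains: A, D, F, G, H
Count = 5

Answer: 5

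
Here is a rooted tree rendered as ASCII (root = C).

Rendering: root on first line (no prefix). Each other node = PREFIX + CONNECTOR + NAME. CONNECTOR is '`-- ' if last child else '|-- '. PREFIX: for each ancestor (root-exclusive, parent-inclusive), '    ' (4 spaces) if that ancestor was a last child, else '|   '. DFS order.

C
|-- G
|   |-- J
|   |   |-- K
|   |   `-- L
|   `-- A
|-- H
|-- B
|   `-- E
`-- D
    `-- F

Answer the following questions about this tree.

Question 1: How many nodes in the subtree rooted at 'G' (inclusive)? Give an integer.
Answer: 5

Derivation:
Subtree rooted at G contains: A, G, J, K, L
Count = 5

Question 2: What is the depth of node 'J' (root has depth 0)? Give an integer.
Path from root to J: C -> G -> J
Depth = number of edges = 2

Answer: 2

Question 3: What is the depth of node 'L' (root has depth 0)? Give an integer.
Answer: 3

Derivation:
Path from root to L: C -> G -> J -> L
Depth = number of edges = 3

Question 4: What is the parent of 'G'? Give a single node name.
Scan adjacency: G appears as child of C

Answer: C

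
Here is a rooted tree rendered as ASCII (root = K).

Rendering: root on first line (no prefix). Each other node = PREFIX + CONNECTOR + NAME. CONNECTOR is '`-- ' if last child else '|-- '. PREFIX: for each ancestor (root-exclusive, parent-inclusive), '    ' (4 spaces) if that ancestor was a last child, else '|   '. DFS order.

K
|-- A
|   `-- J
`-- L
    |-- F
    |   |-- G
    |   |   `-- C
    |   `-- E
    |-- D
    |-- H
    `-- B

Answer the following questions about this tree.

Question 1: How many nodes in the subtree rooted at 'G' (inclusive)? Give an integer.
Answer: 2

Derivation:
Subtree rooted at G contains: C, G
Count = 2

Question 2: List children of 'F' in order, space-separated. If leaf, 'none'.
Answer: G E

Derivation:
Node F's children (from adjacency): G, E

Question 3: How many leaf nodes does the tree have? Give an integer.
Leaves (nodes with no children): B, C, D, E, H, J

Answer: 6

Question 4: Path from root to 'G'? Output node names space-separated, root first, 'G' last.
Answer: K L F G

Derivation:
Walk down from root: K -> L -> F -> G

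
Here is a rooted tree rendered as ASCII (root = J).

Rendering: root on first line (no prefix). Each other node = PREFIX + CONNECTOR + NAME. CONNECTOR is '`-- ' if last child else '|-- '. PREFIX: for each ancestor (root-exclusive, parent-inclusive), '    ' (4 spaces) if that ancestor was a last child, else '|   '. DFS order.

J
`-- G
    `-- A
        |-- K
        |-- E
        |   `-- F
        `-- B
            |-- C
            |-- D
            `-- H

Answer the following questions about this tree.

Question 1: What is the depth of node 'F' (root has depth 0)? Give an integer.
Path from root to F: J -> G -> A -> E -> F
Depth = number of edges = 4

Answer: 4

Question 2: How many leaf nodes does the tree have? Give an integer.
Leaves (nodes with no children): C, D, F, H, K

Answer: 5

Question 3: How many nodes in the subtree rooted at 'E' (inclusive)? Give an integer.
Answer: 2

Derivation:
Subtree rooted at E contains: E, F
Count = 2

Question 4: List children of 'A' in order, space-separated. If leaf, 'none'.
Answer: K E B

Derivation:
Node A's children (from adjacency): K, E, B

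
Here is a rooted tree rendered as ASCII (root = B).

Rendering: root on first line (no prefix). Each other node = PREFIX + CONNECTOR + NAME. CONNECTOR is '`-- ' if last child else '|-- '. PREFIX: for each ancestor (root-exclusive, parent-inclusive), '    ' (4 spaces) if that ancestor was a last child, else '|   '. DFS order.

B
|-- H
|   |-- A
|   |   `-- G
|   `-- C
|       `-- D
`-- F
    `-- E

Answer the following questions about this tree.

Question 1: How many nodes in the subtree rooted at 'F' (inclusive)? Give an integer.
Answer: 2

Derivation:
Subtree rooted at F contains: E, F
Count = 2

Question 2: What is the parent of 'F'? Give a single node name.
Scan adjacency: F appears as child of B

Answer: B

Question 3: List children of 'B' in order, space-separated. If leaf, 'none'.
Answer: H F

Derivation:
Node B's children (from adjacency): H, F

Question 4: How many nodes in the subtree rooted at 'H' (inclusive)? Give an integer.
Answer: 5

Derivation:
Subtree rooted at H contains: A, C, D, G, H
Count = 5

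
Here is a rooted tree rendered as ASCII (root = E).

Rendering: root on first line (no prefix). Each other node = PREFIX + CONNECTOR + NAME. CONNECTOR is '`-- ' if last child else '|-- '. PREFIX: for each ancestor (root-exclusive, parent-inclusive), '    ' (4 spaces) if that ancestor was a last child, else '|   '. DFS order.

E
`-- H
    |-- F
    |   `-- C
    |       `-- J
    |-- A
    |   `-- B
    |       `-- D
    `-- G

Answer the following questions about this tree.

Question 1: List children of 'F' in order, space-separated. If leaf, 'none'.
Node F's children (from adjacency): C

Answer: C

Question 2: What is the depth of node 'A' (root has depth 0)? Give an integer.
Answer: 2

Derivation:
Path from root to A: E -> H -> A
Depth = number of edges = 2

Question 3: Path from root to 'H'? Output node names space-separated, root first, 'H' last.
Answer: E H

Derivation:
Walk down from root: E -> H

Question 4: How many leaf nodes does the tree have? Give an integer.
Answer: 3

Derivation:
Leaves (nodes with no children): D, G, J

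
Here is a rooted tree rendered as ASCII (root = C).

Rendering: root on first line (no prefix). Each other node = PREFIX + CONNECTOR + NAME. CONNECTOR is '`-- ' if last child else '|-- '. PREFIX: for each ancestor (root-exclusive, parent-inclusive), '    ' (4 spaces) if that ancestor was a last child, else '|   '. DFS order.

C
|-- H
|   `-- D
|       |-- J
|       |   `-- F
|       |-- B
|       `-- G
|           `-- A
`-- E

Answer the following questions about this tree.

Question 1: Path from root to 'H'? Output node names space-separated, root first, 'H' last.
Walk down from root: C -> H

Answer: C H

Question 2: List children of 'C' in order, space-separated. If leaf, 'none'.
Answer: H E

Derivation:
Node C's children (from adjacency): H, E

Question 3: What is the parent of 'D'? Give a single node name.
Scan adjacency: D appears as child of H

Answer: H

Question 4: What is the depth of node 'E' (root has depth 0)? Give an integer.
Answer: 1

Derivation:
Path from root to E: C -> E
Depth = number of edges = 1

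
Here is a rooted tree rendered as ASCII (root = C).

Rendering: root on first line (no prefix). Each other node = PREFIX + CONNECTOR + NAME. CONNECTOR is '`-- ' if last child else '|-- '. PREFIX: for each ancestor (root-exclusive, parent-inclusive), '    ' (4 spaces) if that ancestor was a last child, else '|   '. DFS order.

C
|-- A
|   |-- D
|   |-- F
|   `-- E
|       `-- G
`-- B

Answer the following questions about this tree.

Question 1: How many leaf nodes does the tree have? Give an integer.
Leaves (nodes with no children): B, D, F, G

Answer: 4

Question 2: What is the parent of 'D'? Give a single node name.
Answer: A

Derivation:
Scan adjacency: D appears as child of A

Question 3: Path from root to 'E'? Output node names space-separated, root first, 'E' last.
Answer: C A E

Derivation:
Walk down from root: C -> A -> E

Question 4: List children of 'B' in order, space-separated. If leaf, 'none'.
Answer: none

Derivation:
Node B's children (from adjacency): (leaf)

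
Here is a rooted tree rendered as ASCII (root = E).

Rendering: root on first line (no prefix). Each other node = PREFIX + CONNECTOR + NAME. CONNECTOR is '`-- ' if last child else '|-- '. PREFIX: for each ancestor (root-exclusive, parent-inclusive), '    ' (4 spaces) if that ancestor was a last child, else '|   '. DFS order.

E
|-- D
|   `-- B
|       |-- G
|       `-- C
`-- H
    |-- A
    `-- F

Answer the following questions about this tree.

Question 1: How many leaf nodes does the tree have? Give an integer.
Answer: 4

Derivation:
Leaves (nodes with no children): A, C, F, G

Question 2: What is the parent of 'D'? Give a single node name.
Scan adjacency: D appears as child of E

Answer: E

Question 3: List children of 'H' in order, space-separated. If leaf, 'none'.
Answer: A F

Derivation:
Node H's children (from adjacency): A, F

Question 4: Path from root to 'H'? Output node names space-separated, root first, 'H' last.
Answer: E H

Derivation:
Walk down from root: E -> H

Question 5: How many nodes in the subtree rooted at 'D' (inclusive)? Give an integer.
Subtree rooted at D contains: B, C, D, G
Count = 4

Answer: 4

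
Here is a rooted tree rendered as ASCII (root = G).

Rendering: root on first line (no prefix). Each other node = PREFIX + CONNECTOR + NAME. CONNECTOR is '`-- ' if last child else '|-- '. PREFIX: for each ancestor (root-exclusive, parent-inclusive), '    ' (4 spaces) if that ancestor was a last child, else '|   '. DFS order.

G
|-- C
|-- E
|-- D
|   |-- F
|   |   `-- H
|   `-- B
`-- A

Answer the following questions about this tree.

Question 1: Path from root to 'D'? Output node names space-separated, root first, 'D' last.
Answer: G D

Derivation:
Walk down from root: G -> D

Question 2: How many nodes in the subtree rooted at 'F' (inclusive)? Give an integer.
Answer: 2

Derivation:
Subtree rooted at F contains: F, H
Count = 2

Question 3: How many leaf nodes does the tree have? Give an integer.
Answer: 5

Derivation:
Leaves (nodes with no children): A, B, C, E, H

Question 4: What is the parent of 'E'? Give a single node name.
Answer: G

Derivation:
Scan adjacency: E appears as child of G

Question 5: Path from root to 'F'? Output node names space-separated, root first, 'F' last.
Walk down from root: G -> D -> F

Answer: G D F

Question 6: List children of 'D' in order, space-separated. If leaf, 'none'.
Node D's children (from adjacency): F, B

Answer: F B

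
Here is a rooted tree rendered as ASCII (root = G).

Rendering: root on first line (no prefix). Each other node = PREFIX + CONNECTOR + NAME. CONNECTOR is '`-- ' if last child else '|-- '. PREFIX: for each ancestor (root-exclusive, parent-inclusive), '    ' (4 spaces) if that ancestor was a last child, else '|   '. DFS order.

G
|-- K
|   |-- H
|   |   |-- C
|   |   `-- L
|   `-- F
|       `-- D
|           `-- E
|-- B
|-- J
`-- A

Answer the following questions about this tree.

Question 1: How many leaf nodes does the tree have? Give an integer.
Leaves (nodes with no children): A, B, C, E, J, L

Answer: 6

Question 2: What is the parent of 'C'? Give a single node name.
Answer: H

Derivation:
Scan adjacency: C appears as child of H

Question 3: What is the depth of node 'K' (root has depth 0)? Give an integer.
Path from root to K: G -> K
Depth = number of edges = 1

Answer: 1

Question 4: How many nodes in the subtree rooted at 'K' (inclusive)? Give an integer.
Subtree rooted at K contains: C, D, E, F, H, K, L
Count = 7

Answer: 7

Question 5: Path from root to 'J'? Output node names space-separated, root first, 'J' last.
Walk down from root: G -> J

Answer: G J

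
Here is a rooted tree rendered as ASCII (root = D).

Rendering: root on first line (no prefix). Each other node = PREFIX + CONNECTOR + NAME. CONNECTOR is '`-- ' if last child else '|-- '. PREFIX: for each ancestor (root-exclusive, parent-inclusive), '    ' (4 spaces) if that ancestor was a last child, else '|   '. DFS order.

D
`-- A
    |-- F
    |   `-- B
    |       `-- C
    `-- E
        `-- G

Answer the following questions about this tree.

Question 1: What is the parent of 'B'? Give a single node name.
Scan adjacency: B appears as child of F

Answer: F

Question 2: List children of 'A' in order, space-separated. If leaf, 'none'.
Node A's children (from adjacency): F, E

Answer: F E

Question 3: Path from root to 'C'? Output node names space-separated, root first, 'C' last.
Answer: D A F B C

Derivation:
Walk down from root: D -> A -> F -> B -> C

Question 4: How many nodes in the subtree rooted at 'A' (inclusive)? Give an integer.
Answer: 6

Derivation:
Subtree rooted at A contains: A, B, C, E, F, G
Count = 6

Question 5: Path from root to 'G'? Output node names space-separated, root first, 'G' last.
Answer: D A E G

Derivation:
Walk down from root: D -> A -> E -> G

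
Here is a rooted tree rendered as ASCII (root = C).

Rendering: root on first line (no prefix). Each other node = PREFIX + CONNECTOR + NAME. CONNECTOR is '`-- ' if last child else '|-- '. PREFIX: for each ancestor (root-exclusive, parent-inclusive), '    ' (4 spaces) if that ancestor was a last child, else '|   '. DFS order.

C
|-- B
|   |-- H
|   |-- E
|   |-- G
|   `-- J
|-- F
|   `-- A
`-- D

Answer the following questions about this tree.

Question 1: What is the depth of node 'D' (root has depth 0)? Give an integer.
Path from root to D: C -> D
Depth = number of edges = 1

Answer: 1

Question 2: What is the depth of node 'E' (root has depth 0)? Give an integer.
Path from root to E: C -> B -> E
Depth = number of edges = 2

Answer: 2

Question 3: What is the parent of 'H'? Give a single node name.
Scan adjacency: H appears as child of B

Answer: B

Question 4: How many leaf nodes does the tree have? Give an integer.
Answer: 6

Derivation:
Leaves (nodes with no children): A, D, E, G, H, J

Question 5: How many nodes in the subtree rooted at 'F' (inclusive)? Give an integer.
Subtree rooted at F contains: A, F
Count = 2

Answer: 2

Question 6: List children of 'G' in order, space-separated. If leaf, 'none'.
Answer: none

Derivation:
Node G's children (from adjacency): (leaf)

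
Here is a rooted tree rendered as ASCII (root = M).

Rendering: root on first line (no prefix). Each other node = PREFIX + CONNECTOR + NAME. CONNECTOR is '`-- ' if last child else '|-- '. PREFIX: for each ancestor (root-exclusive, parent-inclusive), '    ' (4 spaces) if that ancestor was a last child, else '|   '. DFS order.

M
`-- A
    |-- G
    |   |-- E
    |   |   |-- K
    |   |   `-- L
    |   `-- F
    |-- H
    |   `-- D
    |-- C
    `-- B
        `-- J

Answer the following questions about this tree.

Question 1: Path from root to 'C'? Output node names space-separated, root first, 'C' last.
Walk down from root: M -> A -> C

Answer: M A C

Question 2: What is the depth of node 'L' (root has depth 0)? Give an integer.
Path from root to L: M -> A -> G -> E -> L
Depth = number of edges = 4

Answer: 4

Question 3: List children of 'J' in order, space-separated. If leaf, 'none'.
Answer: none

Derivation:
Node J's children (from adjacency): (leaf)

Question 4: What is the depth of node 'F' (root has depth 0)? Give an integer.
Path from root to F: M -> A -> G -> F
Depth = number of edges = 3

Answer: 3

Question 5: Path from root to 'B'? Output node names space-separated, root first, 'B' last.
Walk down from root: M -> A -> B

Answer: M A B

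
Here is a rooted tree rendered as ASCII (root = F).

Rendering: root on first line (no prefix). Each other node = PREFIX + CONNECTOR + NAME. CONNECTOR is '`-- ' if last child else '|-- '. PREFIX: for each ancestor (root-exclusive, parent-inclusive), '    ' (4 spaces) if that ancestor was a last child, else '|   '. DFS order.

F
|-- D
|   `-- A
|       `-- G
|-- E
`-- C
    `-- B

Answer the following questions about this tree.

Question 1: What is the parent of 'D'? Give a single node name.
Scan adjacency: D appears as child of F

Answer: F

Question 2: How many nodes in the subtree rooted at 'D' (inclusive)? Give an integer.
Subtree rooted at D contains: A, D, G
Count = 3

Answer: 3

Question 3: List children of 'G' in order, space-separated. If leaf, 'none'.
Node G's children (from adjacency): (leaf)

Answer: none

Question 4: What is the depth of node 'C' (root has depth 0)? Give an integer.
Answer: 1

Derivation:
Path from root to C: F -> C
Depth = number of edges = 1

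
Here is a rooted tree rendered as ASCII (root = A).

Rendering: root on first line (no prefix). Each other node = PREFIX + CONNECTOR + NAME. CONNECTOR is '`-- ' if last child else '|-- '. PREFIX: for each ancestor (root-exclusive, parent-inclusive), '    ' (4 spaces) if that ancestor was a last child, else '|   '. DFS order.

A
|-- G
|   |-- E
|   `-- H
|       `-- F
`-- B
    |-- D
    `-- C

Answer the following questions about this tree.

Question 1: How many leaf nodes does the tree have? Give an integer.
Leaves (nodes with no children): C, D, E, F

Answer: 4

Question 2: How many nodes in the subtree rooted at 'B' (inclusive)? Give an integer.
Answer: 3

Derivation:
Subtree rooted at B contains: B, C, D
Count = 3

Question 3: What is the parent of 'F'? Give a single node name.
Answer: H

Derivation:
Scan adjacency: F appears as child of H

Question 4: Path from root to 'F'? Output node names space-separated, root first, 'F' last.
Walk down from root: A -> G -> H -> F

Answer: A G H F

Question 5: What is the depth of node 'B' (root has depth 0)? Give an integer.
Answer: 1

Derivation:
Path from root to B: A -> B
Depth = number of edges = 1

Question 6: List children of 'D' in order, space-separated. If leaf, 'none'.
Node D's children (from adjacency): (leaf)

Answer: none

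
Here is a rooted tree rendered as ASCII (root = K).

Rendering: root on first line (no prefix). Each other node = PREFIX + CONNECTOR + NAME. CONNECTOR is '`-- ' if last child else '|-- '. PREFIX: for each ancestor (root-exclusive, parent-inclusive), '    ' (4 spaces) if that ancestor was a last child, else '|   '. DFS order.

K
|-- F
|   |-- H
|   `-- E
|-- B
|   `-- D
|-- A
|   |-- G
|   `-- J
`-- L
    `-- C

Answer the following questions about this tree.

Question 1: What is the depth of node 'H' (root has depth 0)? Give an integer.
Path from root to H: K -> F -> H
Depth = number of edges = 2

Answer: 2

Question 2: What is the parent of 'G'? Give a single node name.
Answer: A

Derivation:
Scan adjacency: G appears as child of A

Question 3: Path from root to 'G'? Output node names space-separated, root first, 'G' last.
Answer: K A G

Derivation:
Walk down from root: K -> A -> G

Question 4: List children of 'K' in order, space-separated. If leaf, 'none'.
Answer: F B A L

Derivation:
Node K's children (from adjacency): F, B, A, L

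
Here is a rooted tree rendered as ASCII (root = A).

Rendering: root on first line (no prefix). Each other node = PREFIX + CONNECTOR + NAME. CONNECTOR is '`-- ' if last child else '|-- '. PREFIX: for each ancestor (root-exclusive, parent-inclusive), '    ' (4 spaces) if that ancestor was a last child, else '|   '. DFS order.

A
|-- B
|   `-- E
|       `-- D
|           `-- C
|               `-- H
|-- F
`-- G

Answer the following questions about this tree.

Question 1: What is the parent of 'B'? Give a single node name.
Answer: A

Derivation:
Scan adjacency: B appears as child of A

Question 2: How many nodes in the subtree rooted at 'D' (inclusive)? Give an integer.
Subtree rooted at D contains: C, D, H
Count = 3

Answer: 3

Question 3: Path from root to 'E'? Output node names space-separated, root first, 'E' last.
Walk down from root: A -> B -> E

Answer: A B E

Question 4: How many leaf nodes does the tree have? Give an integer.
Answer: 3

Derivation:
Leaves (nodes with no children): F, G, H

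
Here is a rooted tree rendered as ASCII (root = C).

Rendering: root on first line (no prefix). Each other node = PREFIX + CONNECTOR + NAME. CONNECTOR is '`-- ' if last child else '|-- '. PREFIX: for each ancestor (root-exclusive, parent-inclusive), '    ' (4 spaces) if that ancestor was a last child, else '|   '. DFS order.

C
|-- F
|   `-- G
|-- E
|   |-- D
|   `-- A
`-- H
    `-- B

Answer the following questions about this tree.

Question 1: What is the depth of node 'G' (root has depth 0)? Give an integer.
Answer: 2

Derivation:
Path from root to G: C -> F -> G
Depth = number of edges = 2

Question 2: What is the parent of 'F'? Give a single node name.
Answer: C

Derivation:
Scan adjacency: F appears as child of C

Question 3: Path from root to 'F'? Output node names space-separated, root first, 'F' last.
Walk down from root: C -> F

Answer: C F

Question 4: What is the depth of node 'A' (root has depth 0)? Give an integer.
Path from root to A: C -> E -> A
Depth = number of edges = 2

Answer: 2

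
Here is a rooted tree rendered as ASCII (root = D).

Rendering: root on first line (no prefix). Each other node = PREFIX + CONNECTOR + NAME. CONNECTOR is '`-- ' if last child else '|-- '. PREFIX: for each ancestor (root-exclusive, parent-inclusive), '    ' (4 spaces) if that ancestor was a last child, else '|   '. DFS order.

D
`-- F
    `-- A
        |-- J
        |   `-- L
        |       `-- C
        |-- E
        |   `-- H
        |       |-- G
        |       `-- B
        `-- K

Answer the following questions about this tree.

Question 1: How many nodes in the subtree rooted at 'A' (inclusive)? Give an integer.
Subtree rooted at A contains: A, B, C, E, G, H, J, K, L
Count = 9

Answer: 9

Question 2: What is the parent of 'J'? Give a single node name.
Answer: A

Derivation:
Scan adjacency: J appears as child of A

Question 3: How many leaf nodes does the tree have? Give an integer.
Leaves (nodes with no children): B, C, G, K

Answer: 4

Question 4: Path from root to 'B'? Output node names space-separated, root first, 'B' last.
Walk down from root: D -> F -> A -> E -> H -> B

Answer: D F A E H B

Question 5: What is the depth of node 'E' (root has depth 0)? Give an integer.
Path from root to E: D -> F -> A -> E
Depth = number of edges = 3

Answer: 3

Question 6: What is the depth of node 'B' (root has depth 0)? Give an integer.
Path from root to B: D -> F -> A -> E -> H -> B
Depth = number of edges = 5

Answer: 5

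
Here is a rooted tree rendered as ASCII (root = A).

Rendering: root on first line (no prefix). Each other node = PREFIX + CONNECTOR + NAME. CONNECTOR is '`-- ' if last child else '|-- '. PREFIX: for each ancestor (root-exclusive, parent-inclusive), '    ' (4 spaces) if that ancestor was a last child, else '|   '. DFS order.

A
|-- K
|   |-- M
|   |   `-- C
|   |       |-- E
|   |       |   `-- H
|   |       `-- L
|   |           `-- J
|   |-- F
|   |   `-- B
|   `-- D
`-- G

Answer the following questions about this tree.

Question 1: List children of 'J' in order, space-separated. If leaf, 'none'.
Node J's children (from adjacency): (leaf)

Answer: none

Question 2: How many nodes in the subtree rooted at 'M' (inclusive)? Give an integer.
Subtree rooted at M contains: C, E, H, J, L, M
Count = 6

Answer: 6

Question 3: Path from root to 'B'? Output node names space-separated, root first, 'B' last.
Answer: A K F B

Derivation:
Walk down from root: A -> K -> F -> B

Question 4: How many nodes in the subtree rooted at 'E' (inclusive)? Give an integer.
Subtree rooted at E contains: E, H
Count = 2

Answer: 2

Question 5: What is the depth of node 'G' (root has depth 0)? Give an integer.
Path from root to G: A -> G
Depth = number of edges = 1

Answer: 1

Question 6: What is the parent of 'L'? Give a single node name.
Answer: C

Derivation:
Scan adjacency: L appears as child of C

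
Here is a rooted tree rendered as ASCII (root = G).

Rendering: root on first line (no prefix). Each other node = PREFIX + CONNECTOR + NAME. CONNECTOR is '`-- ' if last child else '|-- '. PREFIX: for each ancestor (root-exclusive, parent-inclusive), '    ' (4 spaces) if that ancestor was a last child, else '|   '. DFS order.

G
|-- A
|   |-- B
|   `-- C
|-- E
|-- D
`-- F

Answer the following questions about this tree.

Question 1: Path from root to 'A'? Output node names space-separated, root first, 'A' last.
Answer: G A

Derivation:
Walk down from root: G -> A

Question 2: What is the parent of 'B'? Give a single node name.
Scan adjacency: B appears as child of A

Answer: A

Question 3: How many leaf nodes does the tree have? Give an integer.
Answer: 5

Derivation:
Leaves (nodes with no children): B, C, D, E, F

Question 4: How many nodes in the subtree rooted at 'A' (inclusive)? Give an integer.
Subtree rooted at A contains: A, B, C
Count = 3

Answer: 3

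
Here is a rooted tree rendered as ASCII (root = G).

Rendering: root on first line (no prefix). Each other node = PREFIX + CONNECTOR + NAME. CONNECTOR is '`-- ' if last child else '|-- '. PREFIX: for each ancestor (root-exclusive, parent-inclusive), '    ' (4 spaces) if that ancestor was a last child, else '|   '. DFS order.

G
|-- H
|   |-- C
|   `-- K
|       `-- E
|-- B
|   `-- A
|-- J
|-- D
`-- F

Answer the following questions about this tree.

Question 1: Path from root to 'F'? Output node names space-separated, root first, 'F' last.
Walk down from root: G -> F

Answer: G F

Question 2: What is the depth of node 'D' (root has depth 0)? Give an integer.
Answer: 1

Derivation:
Path from root to D: G -> D
Depth = number of edges = 1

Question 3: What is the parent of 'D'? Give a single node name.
Answer: G

Derivation:
Scan adjacency: D appears as child of G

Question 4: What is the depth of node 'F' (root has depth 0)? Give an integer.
Answer: 1

Derivation:
Path from root to F: G -> F
Depth = number of edges = 1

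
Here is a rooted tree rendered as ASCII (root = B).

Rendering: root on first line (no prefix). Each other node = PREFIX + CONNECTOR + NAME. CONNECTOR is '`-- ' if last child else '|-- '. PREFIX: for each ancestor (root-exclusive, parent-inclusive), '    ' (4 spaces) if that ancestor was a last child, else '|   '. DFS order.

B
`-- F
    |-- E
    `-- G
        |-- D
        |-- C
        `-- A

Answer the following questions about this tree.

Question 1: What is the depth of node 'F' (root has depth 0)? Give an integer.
Path from root to F: B -> F
Depth = number of edges = 1

Answer: 1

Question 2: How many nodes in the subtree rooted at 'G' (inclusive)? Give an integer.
Answer: 4

Derivation:
Subtree rooted at G contains: A, C, D, G
Count = 4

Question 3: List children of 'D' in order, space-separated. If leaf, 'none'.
Node D's children (from adjacency): (leaf)

Answer: none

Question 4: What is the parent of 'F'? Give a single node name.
Answer: B

Derivation:
Scan adjacency: F appears as child of B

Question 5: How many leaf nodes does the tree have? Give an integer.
Leaves (nodes with no children): A, C, D, E

Answer: 4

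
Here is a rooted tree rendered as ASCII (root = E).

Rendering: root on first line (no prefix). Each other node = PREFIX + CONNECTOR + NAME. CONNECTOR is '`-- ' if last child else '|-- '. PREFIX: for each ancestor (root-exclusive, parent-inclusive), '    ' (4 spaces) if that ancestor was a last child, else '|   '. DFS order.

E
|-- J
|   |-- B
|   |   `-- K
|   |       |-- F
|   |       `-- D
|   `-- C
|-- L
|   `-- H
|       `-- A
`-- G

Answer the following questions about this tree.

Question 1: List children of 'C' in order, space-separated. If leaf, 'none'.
Node C's children (from adjacency): (leaf)

Answer: none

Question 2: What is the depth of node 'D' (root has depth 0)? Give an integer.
Answer: 4

Derivation:
Path from root to D: E -> J -> B -> K -> D
Depth = number of edges = 4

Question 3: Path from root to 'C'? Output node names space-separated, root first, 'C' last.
Answer: E J C

Derivation:
Walk down from root: E -> J -> C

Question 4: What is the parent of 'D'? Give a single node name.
Answer: K

Derivation:
Scan adjacency: D appears as child of K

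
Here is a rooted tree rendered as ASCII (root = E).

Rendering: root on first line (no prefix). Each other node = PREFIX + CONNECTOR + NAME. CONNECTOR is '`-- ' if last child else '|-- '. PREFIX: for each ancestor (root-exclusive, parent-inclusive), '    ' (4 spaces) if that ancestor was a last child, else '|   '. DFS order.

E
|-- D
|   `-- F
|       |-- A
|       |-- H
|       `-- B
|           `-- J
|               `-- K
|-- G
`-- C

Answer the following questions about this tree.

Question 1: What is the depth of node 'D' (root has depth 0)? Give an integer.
Path from root to D: E -> D
Depth = number of edges = 1

Answer: 1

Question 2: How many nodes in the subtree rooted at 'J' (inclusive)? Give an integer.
Subtree rooted at J contains: J, K
Count = 2

Answer: 2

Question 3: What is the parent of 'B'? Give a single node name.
Scan adjacency: B appears as child of F

Answer: F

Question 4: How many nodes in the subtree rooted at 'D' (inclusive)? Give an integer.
Answer: 7

Derivation:
Subtree rooted at D contains: A, B, D, F, H, J, K
Count = 7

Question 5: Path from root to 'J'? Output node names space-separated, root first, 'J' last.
Answer: E D F B J

Derivation:
Walk down from root: E -> D -> F -> B -> J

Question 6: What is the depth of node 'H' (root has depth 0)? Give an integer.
Answer: 3

Derivation:
Path from root to H: E -> D -> F -> H
Depth = number of edges = 3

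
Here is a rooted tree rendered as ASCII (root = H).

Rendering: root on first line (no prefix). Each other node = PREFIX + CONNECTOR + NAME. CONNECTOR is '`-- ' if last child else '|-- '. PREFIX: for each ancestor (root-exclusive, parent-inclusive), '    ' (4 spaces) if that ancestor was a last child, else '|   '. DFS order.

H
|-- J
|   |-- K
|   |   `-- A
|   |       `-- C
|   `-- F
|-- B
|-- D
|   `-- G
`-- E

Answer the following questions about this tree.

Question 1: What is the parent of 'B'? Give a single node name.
Answer: H

Derivation:
Scan adjacency: B appears as child of H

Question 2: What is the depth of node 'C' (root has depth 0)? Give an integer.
Path from root to C: H -> J -> K -> A -> C
Depth = number of edges = 4

Answer: 4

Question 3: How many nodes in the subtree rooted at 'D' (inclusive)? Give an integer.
Subtree rooted at D contains: D, G
Count = 2

Answer: 2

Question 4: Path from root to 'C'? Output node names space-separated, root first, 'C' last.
Answer: H J K A C

Derivation:
Walk down from root: H -> J -> K -> A -> C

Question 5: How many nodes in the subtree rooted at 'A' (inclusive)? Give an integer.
Answer: 2

Derivation:
Subtree rooted at A contains: A, C
Count = 2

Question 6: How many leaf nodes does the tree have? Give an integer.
Answer: 5

Derivation:
Leaves (nodes with no children): B, C, E, F, G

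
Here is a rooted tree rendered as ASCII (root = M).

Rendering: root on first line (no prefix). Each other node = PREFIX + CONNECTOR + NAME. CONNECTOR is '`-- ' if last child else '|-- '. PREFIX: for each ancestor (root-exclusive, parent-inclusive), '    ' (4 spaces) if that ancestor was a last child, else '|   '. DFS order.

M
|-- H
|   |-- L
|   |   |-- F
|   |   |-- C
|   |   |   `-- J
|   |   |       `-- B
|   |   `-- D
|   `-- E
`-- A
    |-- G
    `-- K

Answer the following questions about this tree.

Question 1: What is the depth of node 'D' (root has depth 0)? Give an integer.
Path from root to D: M -> H -> L -> D
Depth = number of edges = 3

Answer: 3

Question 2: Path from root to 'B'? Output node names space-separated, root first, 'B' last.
Walk down from root: M -> H -> L -> C -> J -> B

Answer: M H L C J B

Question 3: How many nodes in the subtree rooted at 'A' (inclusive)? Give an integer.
Subtree rooted at A contains: A, G, K
Count = 3

Answer: 3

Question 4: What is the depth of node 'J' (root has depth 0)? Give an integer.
Path from root to J: M -> H -> L -> C -> J
Depth = number of edges = 4

Answer: 4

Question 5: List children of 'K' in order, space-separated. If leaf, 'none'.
Node K's children (from adjacency): (leaf)

Answer: none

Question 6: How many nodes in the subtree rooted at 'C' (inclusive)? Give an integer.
Answer: 3

Derivation:
Subtree rooted at C contains: B, C, J
Count = 3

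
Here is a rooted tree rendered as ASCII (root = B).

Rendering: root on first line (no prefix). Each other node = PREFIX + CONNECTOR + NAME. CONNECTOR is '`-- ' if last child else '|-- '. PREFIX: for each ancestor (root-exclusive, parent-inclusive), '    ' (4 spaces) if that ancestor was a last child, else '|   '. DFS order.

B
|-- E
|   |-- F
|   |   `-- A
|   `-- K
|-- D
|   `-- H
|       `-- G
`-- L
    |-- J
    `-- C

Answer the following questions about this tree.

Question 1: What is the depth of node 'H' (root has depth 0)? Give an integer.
Path from root to H: B -> D -> H
Depth = number of edges = 2

Answer: 2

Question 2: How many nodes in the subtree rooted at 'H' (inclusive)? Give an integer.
Subtree rooted at H contains: G, H
Count = 2

Answer: 2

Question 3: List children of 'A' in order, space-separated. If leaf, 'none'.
Answer: none

Derivation:
Node A's children (from adjacency): (leaf)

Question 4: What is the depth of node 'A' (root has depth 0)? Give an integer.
Path from root to A: B -> E -> F -> A
Depth = number of edges = 3

Answer: 3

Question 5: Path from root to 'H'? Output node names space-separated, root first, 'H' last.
Answer: B D H

Derivation:
Walk down from root: B -> D -> H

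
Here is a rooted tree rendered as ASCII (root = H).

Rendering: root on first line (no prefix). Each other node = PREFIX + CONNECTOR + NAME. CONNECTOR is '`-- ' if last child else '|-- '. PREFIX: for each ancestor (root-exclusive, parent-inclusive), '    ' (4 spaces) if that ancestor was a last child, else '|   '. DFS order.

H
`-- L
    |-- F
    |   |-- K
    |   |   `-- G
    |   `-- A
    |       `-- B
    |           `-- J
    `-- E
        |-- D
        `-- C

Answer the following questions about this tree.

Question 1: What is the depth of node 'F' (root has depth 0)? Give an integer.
Path from root to F: H -> L -> F
Depth = number of edges = 2

Answer: 2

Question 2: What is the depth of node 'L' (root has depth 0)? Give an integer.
Answer: 1

Derivation:
Path from root to L: H -> L
Depth = number of edges = 1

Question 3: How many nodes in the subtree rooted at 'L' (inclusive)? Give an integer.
Subtree rooted at L contains: A, B, C, D, E, F, G, J, K, L
Count = 10

Answer: 10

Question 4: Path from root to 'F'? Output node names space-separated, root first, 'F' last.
Answer: H L F

Derivation:
Walk down from root: H -> L -> F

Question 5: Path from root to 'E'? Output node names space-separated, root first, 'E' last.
Answer: H L E

Derivation:
Walk down from root: H -> L -> E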